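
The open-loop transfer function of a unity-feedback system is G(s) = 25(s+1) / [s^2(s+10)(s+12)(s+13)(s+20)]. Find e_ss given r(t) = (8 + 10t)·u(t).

The open loop has two poles at the origin → type 2 system. By superposition:
  • 8: tracked with zero error.
  • 10t: tracked with zero error.
Total e_ss = 0.

0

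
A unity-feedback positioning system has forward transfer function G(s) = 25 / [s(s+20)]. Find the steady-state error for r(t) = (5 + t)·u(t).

0.8

G(s) has one factor of s in the denominator, so the system is type 1. Treating each term separately:
  • 5: tracked with zero error.
  • t: e_ss = 1/K_v with K_v=1.25 → 0.8.
Total e_ss = 0.8.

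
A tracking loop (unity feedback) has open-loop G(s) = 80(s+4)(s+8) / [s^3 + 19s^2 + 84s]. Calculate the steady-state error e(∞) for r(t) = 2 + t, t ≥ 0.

21/640

Lowest-order denominator term is 84s, so the open loop has 1 pole at the origin → type 1 system. Taking each input component in turn:
  • 2: tracked with zero error.
  • t: e_ss = 1/K_v with K_v=640/21 → 21/640.
Total e_ss = 21/640.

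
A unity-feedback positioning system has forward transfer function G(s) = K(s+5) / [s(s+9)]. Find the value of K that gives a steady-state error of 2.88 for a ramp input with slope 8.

5

The open loop has one pole at the origin → type 1 system.
K_v = lim_{s→0} s·G(s) = K·5 / (9) = (5/9)·K.
e_ss = 8/K_v = 2.88 ⇒ K_v = 25/9 ⇒ K = (25/9)/(5/9) = 5.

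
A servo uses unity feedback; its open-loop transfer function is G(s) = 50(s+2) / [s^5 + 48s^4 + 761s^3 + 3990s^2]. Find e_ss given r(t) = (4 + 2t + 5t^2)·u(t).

Lowest-order denominator term is 3990s^2, so the open loop has 2 poles at the origin → type 2 system. Treating each term separately:
  • 4: tracked with zero error.
  • 2t: tracked with zero error.
  • 5t^2: e_ss = 10/K_a with K_a=10/399 → 399.
Total e_ss = 399.

399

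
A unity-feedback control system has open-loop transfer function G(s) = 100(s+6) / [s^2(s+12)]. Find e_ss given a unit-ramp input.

G(s) has two factors of s in the denominator, so the system is type 2.
A type-2 system has K_v = ∞, so it tracks a ramp input with zero steady-state error.

0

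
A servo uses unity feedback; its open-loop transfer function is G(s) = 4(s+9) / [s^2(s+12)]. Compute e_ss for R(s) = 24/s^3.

Two free integrators in G(s): this is a type 2 system.
K_a = lim_{s→0} s^2·G(s) = 4·9 / (12) = 3.
r(t) = 12t^2 gives R(s) = 24/s^3.
e_ss = 24/K_a = 24/3 = 8.

8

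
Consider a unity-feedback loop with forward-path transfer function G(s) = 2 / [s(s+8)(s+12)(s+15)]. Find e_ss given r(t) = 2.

0

System type = 1 (one pole at s=0).
A type-1 system has K_p = ∞, so it tracks a step input with zero steady-state error.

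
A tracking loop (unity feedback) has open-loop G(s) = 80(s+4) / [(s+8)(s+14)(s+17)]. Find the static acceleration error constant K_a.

0

The open loop has no poles at the origin → type 0 system.
K_a = lim_{s→0} s^2·G(s) = 0 (the extra factor of s kills the finite limit).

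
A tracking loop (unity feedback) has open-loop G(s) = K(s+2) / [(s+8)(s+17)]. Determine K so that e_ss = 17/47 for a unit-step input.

120

System type = 0 (no poles at s=0).
K_p = lim_{s→0} G(s) = K·2 / (8·17) = (1/68)·K.
e_ss = 1/(1 + K_p) = 17/47 ⇒ 1 + (1/68)·K = 47/17 ⇒ K = 120.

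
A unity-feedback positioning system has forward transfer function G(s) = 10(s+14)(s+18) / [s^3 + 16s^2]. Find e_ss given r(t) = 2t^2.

8/315

Lowest-order denominator term is 16s^2, so the open loop has 2 poles at the origin → type 2 system.
K_a = lim_{s→0} s^2·G(s) = 10·14·18 / 16 = 157.5.
r(t) = 2t^2 gives R(s) = 4/s^3.
e_ss = 4/K_a = 4/157.5 = 8/315.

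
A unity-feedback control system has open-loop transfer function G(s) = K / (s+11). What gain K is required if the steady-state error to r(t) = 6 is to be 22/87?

250

No free integrators in G(s): this is a type 0 system.
K_p = lim_{s→0} G(s) = K / (11) = (1/11)·K.
e_ss = 6/(1 + K_p) = 22/87 ⇒ 1 + (1/11)·K = 261/11 ⇒ K = 250.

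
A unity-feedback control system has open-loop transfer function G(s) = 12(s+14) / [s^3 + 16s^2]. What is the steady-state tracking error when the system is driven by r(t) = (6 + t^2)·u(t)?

4/21

Lowest-order denominator term is 16s^2, so the open loop has 2 poles at the origin → type 2 system. Treating each term separately:
  • 6: tracked with zero error.
  • t^2: e_ss = 2/K_a with K_a=10.5 → 4/21.
Total e_ss = 4/21.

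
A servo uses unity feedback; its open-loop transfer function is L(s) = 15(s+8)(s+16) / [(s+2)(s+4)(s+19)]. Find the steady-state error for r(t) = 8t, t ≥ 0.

infinity

L(s) has no factors of s in the denominator, so the system is type 0.
For a type-0 system K_v = 0, so e_ss to a ramp input is unbounded.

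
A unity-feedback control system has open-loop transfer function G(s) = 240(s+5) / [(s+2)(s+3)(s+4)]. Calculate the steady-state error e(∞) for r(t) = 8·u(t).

System type = 0 (no poles at s=0).
K_p = lim_{s→0} G(s) = 240·5 / (2·3·4) = 50.
e_ss = 8/(1 + K_p) = 8/51.

8/51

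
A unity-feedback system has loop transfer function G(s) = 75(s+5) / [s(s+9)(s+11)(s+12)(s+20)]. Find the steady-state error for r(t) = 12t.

760.32

The open loop has one pole at the origin → type 1 system.
K_v = lim_{s→0} s·G(s) = 75·5 / (9·11·12·20) = 25/1584.
e_ss = 12/K_v = 12/(25/1584) = 760.32.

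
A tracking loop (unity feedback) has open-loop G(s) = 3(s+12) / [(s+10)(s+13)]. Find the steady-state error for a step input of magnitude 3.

System type = 0 (no poles at s=0).
K_p = lim_{s→0} G(s) = 3·12 / (10·13) = 18/65.
e_ss = 3/(1 + K_p) = 3/(83/65) = 195/83.

195/83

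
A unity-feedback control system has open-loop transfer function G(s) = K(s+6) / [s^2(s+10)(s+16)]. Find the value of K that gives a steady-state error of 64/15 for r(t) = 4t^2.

50

System type = 2 (two poles at s=0).
K_a = lim_{s→0} s^2·G(s) = K·6 / (10·16) = 0.0375·K.
e_ss = 8/K_a = 64/15 ⇒ K_a = 1.875 ⇒ K = 1.875/0.0375 = 50.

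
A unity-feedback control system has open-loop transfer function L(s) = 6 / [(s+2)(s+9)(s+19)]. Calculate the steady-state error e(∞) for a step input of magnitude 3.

171/58

No free integrators in L(s): this is a type 0 system.
K_p = lim_{s→0} L(s) = 6 / (2·9·19) = 1/57.
e_ss = 3/(1 + K_p) = 3/(58/57) = 171/58.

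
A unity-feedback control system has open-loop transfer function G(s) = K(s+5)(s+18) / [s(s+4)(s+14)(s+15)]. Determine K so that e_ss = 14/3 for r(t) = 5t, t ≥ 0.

The open loop has one pole at the origin → type 1 system.
K_v = lim_{s→0} s·G(s) = K·5·18 / (4·14·15) = (3/28)·K.
e_ss = 5/K_v = 14/3 ⇒ K_v = 15/14 ⇒ K = (15/14)/(3/28) = 10.

10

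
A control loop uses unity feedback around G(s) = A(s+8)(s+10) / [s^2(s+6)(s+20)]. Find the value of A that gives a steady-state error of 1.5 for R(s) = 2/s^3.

The open loop has two poles at the origin → type 2 system.
K_a = lim_{s→0} s^2·G(s) = A·8·10 / (6·20) = (2/3)·A.
e_ss = 2/K_a = 1.5 ⇒ K_a = 4/3 ⇒ A = (4/3)/(2/3) = 2.

2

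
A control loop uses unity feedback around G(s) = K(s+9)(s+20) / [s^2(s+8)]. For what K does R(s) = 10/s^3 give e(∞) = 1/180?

80

Two free integrators in G(s): this is a type 2 system.
K_a = lim_{s→0} s^2·G(s) = K·9·20 / (8) = 22.5·K.
e_ss = 10/K_a = 1/180 ⇒ K_a = 1800 ⇒ K = 1800/22.5 = 80.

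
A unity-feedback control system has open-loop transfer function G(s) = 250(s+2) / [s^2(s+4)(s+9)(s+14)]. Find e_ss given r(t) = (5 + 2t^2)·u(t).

G(s) has two factors of s in the denominator, so the system is type 2. Taking each input component in turn:
  • 5: tracked with zero error.
  • 2t^2: e_ss = 4/K_a with K_a=125/126 → 4.032.
Total e_ss = 4.032.

4.032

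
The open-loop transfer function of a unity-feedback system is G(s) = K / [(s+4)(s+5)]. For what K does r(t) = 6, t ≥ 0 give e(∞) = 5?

G(s) has no factors of s in the denominator, so the system is type 0.
K_p = lim_{s→0} G(s) = K / (4·5) = 0.05·K.
e_ss = 6/(1 + K_p) = 5 ⇒ 1 + 0.05·K = 1.2 ⇒ K = 4.

4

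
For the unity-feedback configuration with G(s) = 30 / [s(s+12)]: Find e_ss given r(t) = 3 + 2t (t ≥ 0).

0.8

G(s) has one factor of s in the denominator, so the system is type 1. Taking each input component in turn:
  • 3: tracked with zero error.
  • 2t: e_ss = 2/K_v with K_v=2.5 → 0.8.
Total e_ss = 0.8.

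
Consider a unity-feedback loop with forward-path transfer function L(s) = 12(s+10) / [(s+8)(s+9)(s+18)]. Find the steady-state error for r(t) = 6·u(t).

L(s) has no factors of s in the denominator, so the system is type 0.
K_p = lim_{s→0} L(s) = 12·10 / (8·9·18) = 5/54.
e_ss = 6/(1 + K_p) = 6/(59/54) = 324/59.

324/59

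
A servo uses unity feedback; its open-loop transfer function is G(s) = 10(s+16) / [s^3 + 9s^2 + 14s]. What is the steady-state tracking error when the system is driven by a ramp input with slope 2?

The denominator has no term below 14s — 1 pole at s=0, type 1.
K_v = lim_{s→0} s·G(s) = 10·16 / 14 = 80/7.
e_ss = 2/K_v = 2/(80/7) = 0.175.

0.175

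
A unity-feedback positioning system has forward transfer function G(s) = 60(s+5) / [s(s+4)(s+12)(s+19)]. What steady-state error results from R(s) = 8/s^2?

The open loop has one pole at the origin → type 1 system.
K_v = lim_{s→0} s·G(s) = 60·5 / (4·12·19) = 25/76.
e_ss = 8/K_v = 8/(25/76) = 24.32.

24.32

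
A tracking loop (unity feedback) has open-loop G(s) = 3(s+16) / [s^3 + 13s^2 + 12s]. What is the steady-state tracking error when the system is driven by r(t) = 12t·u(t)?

3

The denominator has no term below 12s — 1 pole at s=0, type 1.
K_v = lim_{s→0} s·G(s) = 3·16 / 12 = 4.
e_ss = 12/K_v = 12/4 = 3.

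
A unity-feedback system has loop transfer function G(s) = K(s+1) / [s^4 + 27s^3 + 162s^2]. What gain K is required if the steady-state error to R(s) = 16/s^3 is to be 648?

The denominator has no term below 162s^2 — 2 poles at s=0, type 2.
K_a = lim_{s→0} s^2·G(s) = K·1 / 162 = (1/162)·K.
e_ss = 16/K_a = 648 ⇒ K_a = 2/81 ⇒ K = (2/81)/(1/162) = 4.

4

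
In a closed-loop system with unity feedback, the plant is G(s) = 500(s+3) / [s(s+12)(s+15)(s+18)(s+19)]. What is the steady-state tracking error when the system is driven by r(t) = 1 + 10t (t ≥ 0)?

410.4

G(s) has one factor of s in the denominator, so the system is type 1. Taking each input component in turn:
  • 1: tracked with zero error.
  • 10t: e_ss = 10/K_v with K_v=25/1026 → 410.4.
Total e_ss = 410.4.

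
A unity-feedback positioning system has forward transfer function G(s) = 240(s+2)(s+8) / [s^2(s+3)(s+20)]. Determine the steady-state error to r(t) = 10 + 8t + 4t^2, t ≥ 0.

0.125

G(s) has two factors of s in the denominator, so the system is type 2. By superposition:
  • 10: tracked with zero error.
  • 8t: tracked with zero error.
  • 4t^2: e_ss = 8/K_a with K_a=64 → 0.125.
Total e_ss = 0.125.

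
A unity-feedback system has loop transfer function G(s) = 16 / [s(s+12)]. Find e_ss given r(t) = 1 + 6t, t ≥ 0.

System type = 1 (one pole at s=0). Taking each input component in turn:
  • 1: tracked with zero error.
  • 6t: e_ss = 6/K_v with K_v=4/3 → 4.5.
Total e_ss = 4.5.

4.5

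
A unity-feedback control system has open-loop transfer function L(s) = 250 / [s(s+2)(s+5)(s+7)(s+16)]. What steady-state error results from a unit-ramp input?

4.48

One free integrator in L(s): this is a type 1 system.
K_v = lim_{s→0} s·L(s) = 250 / (2·5·7·16) = 25/112.
e_ss = 1/K_v = 1/(25/112) = 4.48.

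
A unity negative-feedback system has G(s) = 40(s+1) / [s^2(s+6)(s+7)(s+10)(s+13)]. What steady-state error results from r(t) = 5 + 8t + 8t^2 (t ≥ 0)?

Two free integrators in G(s): this is a type 2 system. By superposition:
  • 5: tracked with zero error.
  • 8t: tracked with zero error.
  • 8t^2: e_ss = 16/K_a with K_a=2/273 → 2184.
Total e_ss = 2184.

2184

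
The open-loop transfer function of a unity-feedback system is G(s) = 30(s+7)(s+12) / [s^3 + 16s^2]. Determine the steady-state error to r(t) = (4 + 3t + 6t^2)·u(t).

Lowest-order denominator term is 16s^2, so the open loop has 2 poles at the origin → type 2 system. Treating each term separately:
  • 4: tracked with zero error.
  • 3t: tracked with zero error.
  • 6t^2: e_ss = 12/K_a with K_a=157.5 → 8/105.
Total e_ss = 8/105.

8/105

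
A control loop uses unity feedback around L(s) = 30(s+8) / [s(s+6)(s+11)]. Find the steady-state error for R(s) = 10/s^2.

L(s) has one factor of s in the denominator, so the system is type 1.
K_v = lim_{s→0} s·L(s) = 30·8 / (6·11) = 40/11.
e_ss = 10/K_v = 10/(40/11) = 2.75.

2.75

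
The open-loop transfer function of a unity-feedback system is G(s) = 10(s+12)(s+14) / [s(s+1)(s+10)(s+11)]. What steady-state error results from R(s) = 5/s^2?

55/168

One free integrator in G(s): this is a type 1 system.
K_v = lim_{s→0} s·G(s) = 10·12·14 / (1·10·11) = 168/11.
e_ss = 5/K_v = 5/(168/11) = 55/168.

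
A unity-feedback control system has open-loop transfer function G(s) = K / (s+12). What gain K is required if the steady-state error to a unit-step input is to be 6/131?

No free integrators in G(s): this is a type 0 system.
K_p = lim_{s→0} G(s) = K / (12) = (1/12)·K.
e_ss = 1/(1 + K_p) = 6/131 ⇒ 1 + (1/12)·K = 131/6 ⇒ K = 250.

250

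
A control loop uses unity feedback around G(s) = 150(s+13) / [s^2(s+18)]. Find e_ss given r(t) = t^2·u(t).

6/325

System type = 2 (two poles at s=0).
K_a = lim_{s→0} s^2·G(s) = 150·13 / (18) = 325/3.
r(t) = t^2 gives R(s) = 2/s^3.
e_ss = 2/K_a = 2/(325/3) = 6/325.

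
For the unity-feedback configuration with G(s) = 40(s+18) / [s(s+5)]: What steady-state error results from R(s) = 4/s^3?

infinity

One free integrator in G(s): this is a type 1 system.
For a type-1 system K_a = 0, so e_ss to a parabolic input is unbounded.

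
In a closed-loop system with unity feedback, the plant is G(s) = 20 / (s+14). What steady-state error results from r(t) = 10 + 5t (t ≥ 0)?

No free integrators in G(s): this is a type 0 system. Taking each input component in turn:
  • 10: e_ss = 10/(1+K_p) with K_p=10/7 → 70/17.
  • 5t: a type-0 system cannot track it, e_ss → ∞.
The unbounded component dominates.

infinity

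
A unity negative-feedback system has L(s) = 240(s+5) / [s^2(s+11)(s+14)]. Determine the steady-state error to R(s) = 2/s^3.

77/300

System type = 2 (two poles at s=0).
K_a = lim_{s→0} s^2·L(s) = 240·5 / (11·14) = 600/77.
r(t) = t^2 gives R(s) = 2/s^3.
e_ss = 2/K_a = 2/(600/77) = 77/300.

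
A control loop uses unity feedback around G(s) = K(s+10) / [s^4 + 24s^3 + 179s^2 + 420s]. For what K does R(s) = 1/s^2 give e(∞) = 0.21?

Lowest-order denominator term is 420s, so the open loop has 1 pole at the origin → type 1 system.
K_v = lim_{s→0} s·G(s) = K·10 / 420 = (1/42)·K.
e_ss = 1/K_v = 0.21 ⇒ K_v = 100/21 ⇒ K = (100/21)/(1/42) = 200.

200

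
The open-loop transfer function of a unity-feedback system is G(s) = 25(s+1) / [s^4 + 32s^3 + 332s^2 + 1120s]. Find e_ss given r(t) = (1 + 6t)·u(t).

268.8

Lowest-order denominator term is 1120s, so the open loop has 1 pole at the origin → type 1 system. Treating each term separately:
  • 1: tracked with zero error.
  • 6t: e_ss = 6/K_v with K_v=5/224 → 268.8.
Total e_ss = 268.8.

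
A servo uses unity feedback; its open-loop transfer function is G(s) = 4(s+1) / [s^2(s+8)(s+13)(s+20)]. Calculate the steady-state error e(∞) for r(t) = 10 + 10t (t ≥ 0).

System type = 2 (two poles at s=0). Treating each term separately:
  • 10: tracked with zero error.
  • 10t: tracked with zero error.
Total e_ss = 0.

0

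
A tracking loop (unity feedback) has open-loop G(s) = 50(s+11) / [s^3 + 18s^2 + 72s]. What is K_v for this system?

The denominator has no term below 72s — 1 pole at s=0, type 1.
K_v = lim_{s→0} s·G(s) = 50·11 / 72 = 275/36.

275/36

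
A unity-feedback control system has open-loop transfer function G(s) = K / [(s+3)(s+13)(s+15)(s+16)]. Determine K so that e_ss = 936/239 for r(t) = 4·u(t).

No free integrators in G(s): this is a type 0 system.
K_p = lim_{s→0} G(s) = K / (3·13·15·16) = (1/9360)·K.
e_ss = 4/(1 + K_p) = 936/239 ⇒ 1 + (1/9360)·K = 239/234 ⇒ K = 200.

200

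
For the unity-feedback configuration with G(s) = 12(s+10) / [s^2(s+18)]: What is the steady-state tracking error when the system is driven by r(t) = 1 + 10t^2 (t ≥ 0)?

3

Two free integrators in G(s): this is a type 2 system. Taking each input component in turn:
  • 1: tracked with zero error.
  • 10t^2: e_ss = 20/K_a with K_a=20/3 → 3.
Total e_ss = 3.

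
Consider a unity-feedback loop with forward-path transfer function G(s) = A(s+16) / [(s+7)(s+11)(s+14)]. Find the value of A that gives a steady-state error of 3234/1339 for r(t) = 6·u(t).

100

The open loop has no poles at the origin → type 0 system.
K_p = lim_{s→0} G(s) = A·16 / (7·11·14) = (8/539)·A.
e_ss = 6/(1 + K_p) = 3234/1339 ⇒ 1 + (8/539)·A = 1339/539 ⇒ A = 100.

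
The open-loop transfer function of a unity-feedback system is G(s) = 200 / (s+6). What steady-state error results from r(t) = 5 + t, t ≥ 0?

infinity

The open loop has no poles at the origin → type 0 system. Treating each term separately:
  • 5: e_ss = 5/(1+K_p) with K_p=100/3 → 15/103.
  • t: a type-0 system cannot track it, e_ss → ∞.
The unbounded component dominates.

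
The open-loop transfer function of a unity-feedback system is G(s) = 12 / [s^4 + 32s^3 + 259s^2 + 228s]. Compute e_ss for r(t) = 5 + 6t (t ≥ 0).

114

Factoring s from the denominator leaves a polynomial with constant term 228, so the system is type 1. Taking each input component in turn:
  • 5: tracked with zero error.
  • 6t: e_ss = 6/K_v with K_v=1/19 → 114.
Total e_ss = 114.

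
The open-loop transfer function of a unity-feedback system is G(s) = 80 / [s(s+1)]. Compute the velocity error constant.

80

G(s) has one factor of s in the denominator, so the system is type 1.
K_v = lim_{s→0} s·G(s) = 80 / (1) = 80.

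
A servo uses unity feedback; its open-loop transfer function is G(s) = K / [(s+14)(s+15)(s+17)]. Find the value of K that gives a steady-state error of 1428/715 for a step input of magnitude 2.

No free integrators in G(s): this is a type 0 system.
K_p = lim_{s→0} G(s) = K / (14·15·17) = (1/3570)·K.
e_ss = 2/(1 + K_p) = 1428/715 ⇒ 1 + (1/3570)·K = 715/714 ⇒ K = 5.

5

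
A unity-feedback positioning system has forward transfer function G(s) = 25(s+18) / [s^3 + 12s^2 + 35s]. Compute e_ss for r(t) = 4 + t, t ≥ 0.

7/90

Factoring s from the denominator leaves a polynomial with constant term 35, so the system is type 1. Treating each term separately:
  • 4: tracked with zero error.
  • t: e_ss = 1/K_v with K_v=90/7 → 7/90.
Total e_ss = 7/90.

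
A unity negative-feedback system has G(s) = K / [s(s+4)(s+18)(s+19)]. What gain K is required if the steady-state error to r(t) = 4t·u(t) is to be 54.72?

One free integrator in G(s): this is a type 1 system.
K_v = lim_{s→0} s·G(s) = K / (4·18·19) = (1/1368)·K.
e_ss = 4/K_v = 54.72 ⇒ K_v = 25/342 ⇒ K = (25/342)/(1/1368) = 100.

100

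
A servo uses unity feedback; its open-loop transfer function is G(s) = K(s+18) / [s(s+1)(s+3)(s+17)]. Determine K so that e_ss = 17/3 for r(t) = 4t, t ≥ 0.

2

The open loop has one pole at the origin → type 1 system.
K_v = lim_{s→0} s·G(s) = K·18 / (1·3·17) = (6/17)·K.
e_ss = 4/K_v = 17/3 ⇒ K_v = 12/17 ⇒ K = (12/17)/(6/17) = 2.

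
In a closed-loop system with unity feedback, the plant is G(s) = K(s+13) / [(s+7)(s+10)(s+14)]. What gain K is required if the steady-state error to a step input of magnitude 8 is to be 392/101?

The open loop has no poles at the origin → type 0 system.
K_p = lim_{s→0} G(s) = K·13 / (7·10·14) = (13/980)·K.
e_ss = 8/(1 + K_p) = 392/101 ⇒ 1 + (13/980)·K = 101/49 ⇒ K = 80.

80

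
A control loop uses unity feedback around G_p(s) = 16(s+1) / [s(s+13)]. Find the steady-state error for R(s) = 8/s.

System type = 1 (one pole at s=0).
K_p = ∞ for a type-1 system; e_ss to a step is zero.

0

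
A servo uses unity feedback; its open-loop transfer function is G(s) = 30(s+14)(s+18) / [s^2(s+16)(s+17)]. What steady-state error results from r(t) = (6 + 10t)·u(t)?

0

Two free integrators in G(s): this is a type 2 system. Treating each term separately:
  • 6: tracked with zero error.
  • 10t: tracked with zero error.
Total e_ss = 0.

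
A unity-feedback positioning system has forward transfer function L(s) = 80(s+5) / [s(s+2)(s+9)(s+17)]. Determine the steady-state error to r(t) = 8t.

System type = 1 (one pole at s=0).
K_v = lim_{s→0} s·L(s) = 80·5 / (2·9·17) = 200/153.
e_ss = 8/K_v = 8/(200/153) = 6.12.

6.12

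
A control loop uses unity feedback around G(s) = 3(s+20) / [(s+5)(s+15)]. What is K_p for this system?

The open loop has no poles at the origin → type 0 system.
K_p = lim_{s→0} G(s) = 3·20 / (5·15) = 0.8.

0.8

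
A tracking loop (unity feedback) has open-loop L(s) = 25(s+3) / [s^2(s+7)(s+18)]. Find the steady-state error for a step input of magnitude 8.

0

L(s) has two factors of s in the denominator, so the system is type 2.
A type-2 system has K_p = ∞, so it tracks a step input with zero steady-state error.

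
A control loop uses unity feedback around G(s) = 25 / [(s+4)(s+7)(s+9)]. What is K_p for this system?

The open loop has no poles at the origin → type 0 system.
K_p = lim_{s→0} G(s) = 25 / (4·7·9) = 25/252.

25/252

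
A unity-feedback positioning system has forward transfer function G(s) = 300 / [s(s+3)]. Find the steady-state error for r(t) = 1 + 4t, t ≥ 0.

System type = 1 (one pole at s=0). Taking each input component in turn:
  • 1: tracked with zero error.
  • 4t: e_ss = 4/K_v with K_v=100 → 0.04.
Total e_ss = 0.04.

0.04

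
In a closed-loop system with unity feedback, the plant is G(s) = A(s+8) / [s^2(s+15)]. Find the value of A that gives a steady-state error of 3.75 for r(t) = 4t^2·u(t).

System type = 2 (two poles at s=0).
K_a = lim_{s→0} s^2·G(s) = A·8 / (15) = (8/15)·A.
e_ss = 8/K_a = 3.75 ⇒ K_a = 32/15 ⇒ A = (32/15)/(8/15) = 4.

4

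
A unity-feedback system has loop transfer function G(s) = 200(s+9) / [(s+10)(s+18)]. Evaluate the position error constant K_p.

10

The open loop has no poles at the origin → type 0 system.
K_p = lim_{s→0} G(s) = 200·9 / (10·18) = 10.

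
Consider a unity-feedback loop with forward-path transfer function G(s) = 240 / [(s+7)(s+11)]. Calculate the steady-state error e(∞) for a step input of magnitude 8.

616/317

The open loop has no poles at the origin → type 0 system.
K_p = lim_{s→0} G(s) = 240 / (7·11) = 240/77.
e_ss = 8/(1 + K_p) = 8/(317/77) = 616/317.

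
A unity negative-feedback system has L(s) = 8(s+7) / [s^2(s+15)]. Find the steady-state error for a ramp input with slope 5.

0

Two free integrators in L(s): this is a type 2 system.
K_v = ∞ for a type-2 system; e_ss to a ramp is zero.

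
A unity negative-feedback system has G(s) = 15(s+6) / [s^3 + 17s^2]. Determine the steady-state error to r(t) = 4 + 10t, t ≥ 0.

The denominator has no term below 17s^2 — 2 poles at s=0, type 2. Taking each input component in turn:
  • 4: tracked with zero error.
  • 10t: tracked with zero error.
Total e_ss = 0.

0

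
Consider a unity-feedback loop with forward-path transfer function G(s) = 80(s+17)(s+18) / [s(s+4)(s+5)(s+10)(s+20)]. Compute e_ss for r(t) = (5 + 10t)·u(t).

G(s) has one factor of s in the denominator, so the system is type 1. Taking each input component in turn:
  • 5: tracked with zero error.
  • 10t: e_ss = 10/K_v with K_v=6.12 → 250/153.
Total e_ss = 250/153.

250/153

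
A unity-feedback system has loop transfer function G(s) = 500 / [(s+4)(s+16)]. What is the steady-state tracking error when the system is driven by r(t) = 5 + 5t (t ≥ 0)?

infinity

The open loop has no poles at the origin → type 0 system. Taking each input component in turn:
  • 5: e_ss = 5/(1+K_p) with K_p=7.8125 → 80/141.
  • 5t: a type-0 system cannot track it, e_ss → ∞.
The unbounded component dominates.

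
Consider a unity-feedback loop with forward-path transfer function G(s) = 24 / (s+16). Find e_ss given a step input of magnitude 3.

1.2

No free integrators in G(s): this is a type 0 system.
K_p = lim_{s→0} G(s) = 24 / (16) = 1.5.
e_ss = 3/(1 + K_p) = 3/2.5 = 1.2.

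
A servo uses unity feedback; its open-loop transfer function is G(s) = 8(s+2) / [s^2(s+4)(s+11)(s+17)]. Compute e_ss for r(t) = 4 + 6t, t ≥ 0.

0

Two free integrators in G(s): this is a type 2 system. By superposition:
  • 4: tracked with zero error.
  • 6t: tracked with zero error.
Total e_ss = 0.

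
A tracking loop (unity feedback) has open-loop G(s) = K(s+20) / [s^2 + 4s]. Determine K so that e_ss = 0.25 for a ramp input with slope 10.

The denominator has no term below 4s — 1 pole at s=0, type 1.
K_v = lim_{s→0} s·G(s) = K·20 / 4 = 5·K.
e_ss = 10/K_v = 0.25 ⇒ K_v = 40 ⇒ K = 40/5 = 8.

8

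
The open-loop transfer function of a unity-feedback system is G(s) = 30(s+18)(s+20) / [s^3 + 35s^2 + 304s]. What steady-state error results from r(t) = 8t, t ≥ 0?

152/675

Lowest-order denominator term is 304s, so the open loop has 1 pole at the origin → type 1 system.
K_v = lim_{s→0} s·G(s) = 30·18·20 / 304 = 675/19.
e_ss = 8/K_v = 8/(675/19) = 152/675.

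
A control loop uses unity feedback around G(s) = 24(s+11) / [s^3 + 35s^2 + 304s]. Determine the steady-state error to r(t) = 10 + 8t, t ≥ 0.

304/33

Lowest-order denominator term is 304s, so the open loop has 1 pole at the origin → type 1 system. Taking each input component in turn:
  • 10: tracked with zero error.
  • 8t: e_ss = 8/K_v with K_v=33/38 → 304/33.
Total e_ss = 304/33.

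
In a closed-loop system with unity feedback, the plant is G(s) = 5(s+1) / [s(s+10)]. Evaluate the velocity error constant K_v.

0.5

One free integrator in G(s): this is a type 1 system.
K_v = lim_{s→0} s·G(s) = 5·1 / (10) = 0.5.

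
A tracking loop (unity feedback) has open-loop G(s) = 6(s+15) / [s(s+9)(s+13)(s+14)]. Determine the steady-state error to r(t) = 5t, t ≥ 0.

91

System type = 1 (one pole at s=0).
K_v = lim_{s→0} s·G(s) = 6·15 / (9·13·14) = 5/91.
e_ss = 5/K_v = 5/(5/91) = 91.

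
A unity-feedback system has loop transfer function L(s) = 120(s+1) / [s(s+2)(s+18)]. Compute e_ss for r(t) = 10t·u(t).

3

L(s) has one factor of s in the denominator, so the system is type 1.
K_v = lim_{s→0} s·L(s) = 120·1 / (2·18) = 10/3.
e_ss = 10/K_v = 10/(10/3) = 3.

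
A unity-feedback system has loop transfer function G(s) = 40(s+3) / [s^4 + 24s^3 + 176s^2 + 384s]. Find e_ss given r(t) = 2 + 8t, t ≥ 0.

25.6

Lowest-order denominator term is 384s, so the open loop has 1 pole at the origin → type 1 system. Taking each input component in turn:
  • 2: tracked with zero error.
  • 8t: e_ss = 8/K_v with K_v=0.3125 → 25.6.
Total e_ss = 25.6.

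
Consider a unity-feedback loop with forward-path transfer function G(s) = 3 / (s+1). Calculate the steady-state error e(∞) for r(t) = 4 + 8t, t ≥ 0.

infinity

No free integrators in G(s): this is a type 0 system. By superposition:
  • 4: e_ss = 4/(1+K_p) with K_p=3 → 1.
  • 8t: a type-0 system cannot track it, e_ss → ∞.
The unbounded component dominates.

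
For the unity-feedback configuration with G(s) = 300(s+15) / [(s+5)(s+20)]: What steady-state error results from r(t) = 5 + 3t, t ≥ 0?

G(s) has no factors of s in the denominator, so the system is type 0. Taking each input component in turn:
  • 5: e_ss = 5/(1+K_p) with K_p=45 → 5/46.
  • 3t: a type-0 system cannot track it, e_ss → ∞.
The unbounded component dominates.

infinity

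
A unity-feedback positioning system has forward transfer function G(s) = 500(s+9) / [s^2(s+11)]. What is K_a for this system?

The open loop has two poles at the origin → type 2 system.
K_a = lim_{s→0} s^2·G(s) = 500·9 / (11) = 4500/11.

4500/11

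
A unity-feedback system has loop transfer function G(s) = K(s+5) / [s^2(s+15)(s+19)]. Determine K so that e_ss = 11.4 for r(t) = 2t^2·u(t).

20

System type = 2 (two poles at s=0).
K_a = lim_{s→0} s^2·G(s) = K·5 / (15·19) = (1/57)·K.
e_ss = 4/K_a = 11.4 ⇒ K_a = 20/57 ⇒ K = (20/57)/(1/57) = 20.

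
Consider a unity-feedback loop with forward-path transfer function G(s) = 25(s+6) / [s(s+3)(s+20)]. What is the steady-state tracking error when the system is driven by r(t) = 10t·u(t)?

G(s) has one factor of s in the denominator, so the system is type 1.
K_v = lim_{s→0} s·G(s) = 25·6 / (3·20) = 2.5.
e_ss = 10/K_v = 10/2.5 = 4.

4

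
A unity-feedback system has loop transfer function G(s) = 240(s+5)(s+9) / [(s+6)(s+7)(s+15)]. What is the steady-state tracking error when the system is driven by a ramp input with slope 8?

infinity

No free integrators in G(s): this is a type 0 system.
K_v = lim_{s→0} s·G(s) = 0; the steady-state error to this ramp input grows without bound.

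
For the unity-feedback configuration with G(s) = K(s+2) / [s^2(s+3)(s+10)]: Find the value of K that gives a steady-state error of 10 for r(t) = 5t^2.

The open loop has two poles at the origin → type 2 system.
K_a = lim_{s→0} s^2·G(s) = K·2 / (3·10) = (1/15)·K.
e_ss = 10/K_a = 10 ⇒ K_a = 1 ⇒ K = 1/(1/15) = 15.

15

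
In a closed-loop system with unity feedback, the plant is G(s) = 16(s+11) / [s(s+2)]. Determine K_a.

0

One free integrator in G(s): this is a type 1 system.
K_a = lim_{s→0} s^2·G(s) = 0 (the extra factor of s kills the finite limit).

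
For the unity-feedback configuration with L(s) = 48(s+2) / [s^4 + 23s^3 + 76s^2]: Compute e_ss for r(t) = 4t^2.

Factoring s^2 from the denominator leaves a polynomial with constant term 76, so the system is type 2.
K_a = lim_{s→0} s^2·L(s) = 48·2 / 76 = 24/19.
r(t) = 4t^2 gives R(s) = 8/s^3.
e_ss = 8/K_a = 8/(24/19) = 19/3.

19/3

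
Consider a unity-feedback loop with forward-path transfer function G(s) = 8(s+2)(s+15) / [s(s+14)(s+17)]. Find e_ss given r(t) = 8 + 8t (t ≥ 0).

One free integrator in G(s): this is a type 1 system. Taking each input component in turn:
  • 8: tracked with zero error.
  • 8t: e_ss = 8/K_v with K_v=120/119 → 119/15.
Total e_ss = 119/15.

119/15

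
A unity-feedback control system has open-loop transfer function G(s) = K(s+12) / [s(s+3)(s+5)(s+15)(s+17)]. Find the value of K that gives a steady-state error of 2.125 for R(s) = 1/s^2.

System type = 1 (one pole at s=0).
K_v = lim_{s→0} s·G(s) = K·12 / (3·5·15·17) = (4/1275)·K.
e_ss = 1/K_v = 2.125 ⇒ K_v = 8/17 ⇒ K = (8/17)/(4/1275) = 150.

150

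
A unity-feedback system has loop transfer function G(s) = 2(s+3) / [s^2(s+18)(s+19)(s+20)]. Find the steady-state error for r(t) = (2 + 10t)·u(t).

The open loop has two poles at the origin → type 2 system. Treating each term separately:
  • 2: tracked with zero error.
  • 10t: tracked with zero error.
Total e_ss = 0.

0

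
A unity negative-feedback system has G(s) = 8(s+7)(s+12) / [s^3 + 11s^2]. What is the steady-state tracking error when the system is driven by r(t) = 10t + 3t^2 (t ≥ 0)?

Factoring s^2 from the denominator leaves a polynomial with constant term 11, so the system is type 2. Treating each term separately:
  • 10t: tracked with zero error.
  • 3t^2: e_ss = 6/K_a with K_a=672/11 → 11/112.
Total e_ss = 11/112.

11/112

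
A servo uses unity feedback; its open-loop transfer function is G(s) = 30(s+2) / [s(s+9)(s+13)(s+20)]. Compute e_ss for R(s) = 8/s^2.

312

G(s) has one factor of s in the denominator, so the system is type 1.
K_v = lim_{s→0} s·G(s) = 30·2 / (9·13·20) = 1/39.
e_ss = 8/K_v = 8/(1/39) = 312.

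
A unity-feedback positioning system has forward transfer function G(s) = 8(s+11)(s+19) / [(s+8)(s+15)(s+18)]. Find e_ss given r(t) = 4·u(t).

1080/479

No free integrators in G(s): this is a type 0 system.
K_p = lim_{s→0} G(s) = 8·11·19 / (8·15·18) = 209/270.
e_ss = 4/(1 + K_p) = 4/(479/270) = 1080/479.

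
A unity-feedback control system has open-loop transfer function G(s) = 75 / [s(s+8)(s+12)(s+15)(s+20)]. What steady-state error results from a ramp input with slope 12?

4608

One free integrator in G(s): this is a type 1 system.
K_v = lim_{s→0} s·G(s) = 75 / (8·12·15·20) = 1/384.
e_ss = 12/K_v = 12/(1/384) = 4608.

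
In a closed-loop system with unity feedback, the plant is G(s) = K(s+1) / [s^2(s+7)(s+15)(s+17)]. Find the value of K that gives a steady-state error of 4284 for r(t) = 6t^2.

5

System type = 2 (two poles at s=0).
K_a = lim_{s→0} s^2·G(s) = K·1 / (7·15·17) = (1/1785)·K.
e_ss = 12/K_a = 4284 ⇒ K_a = 1/357 ⇒ K = (1/357)/(1/1785) = 5.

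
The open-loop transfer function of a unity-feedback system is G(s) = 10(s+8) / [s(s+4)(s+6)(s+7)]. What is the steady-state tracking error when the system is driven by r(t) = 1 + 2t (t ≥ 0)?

G(s) has one factor of s in the denominator, so the system is type 1. By superposition:
  • 1: tracked with zero error.
  • 2t: e_ss = 2/K_v with K_v=10/21 → 4.2.
Total e_ss = 4.2.

4.2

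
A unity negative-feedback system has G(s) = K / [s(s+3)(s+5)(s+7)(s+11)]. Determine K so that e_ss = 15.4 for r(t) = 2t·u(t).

One free integrator in G(s): this is a type 1 system.
K_v = lim_{s→0} s·G(s) = K / (3·5·7·11) = (1/1155)·K.
e_ss = 2/K_v = 15.4 ⇒ K_v = 10/77 ⇒ K = (10/77)/(1/1155) = 150.

150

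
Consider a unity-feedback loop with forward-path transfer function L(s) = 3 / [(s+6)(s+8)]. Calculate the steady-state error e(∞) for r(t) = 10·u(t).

160/17

The open loop has no poles at the origin → type 0 system.
K_p = lim_{s→0} L(s) = 3 / (6·8) = 0.0625.
e_ss = 10/(1 + K_p) = 10/1.0625 = 160/17.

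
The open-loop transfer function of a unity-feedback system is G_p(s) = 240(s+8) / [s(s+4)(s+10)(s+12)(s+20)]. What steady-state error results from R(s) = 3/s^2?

G_p(s) has one factor of s in the denominator, so the system is type 1.
K_v = lim_{s→0} s·G_p(s) = 240·8 / (4·10·12·20) = 0.2.
e_ss = 3/K_v = 3/0.2 = 15.

15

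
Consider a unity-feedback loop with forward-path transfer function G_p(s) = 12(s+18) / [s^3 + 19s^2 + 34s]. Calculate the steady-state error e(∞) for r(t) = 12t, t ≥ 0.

The denominator has no term below 34s — 1 pole at s=0, type 1.
K_v = lim_{s→0} s·G_p(s) = 12·18 / 34 = 108/17.
e_ss = 12/K_v = 12/(108/17) = 17/9.

17/9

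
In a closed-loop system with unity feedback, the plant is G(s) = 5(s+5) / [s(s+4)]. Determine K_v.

6.25

System type = 1 (one pole at s=0).
K_v = lim_{s→0} s·G(s) = 5·5 / (4) = 6.25.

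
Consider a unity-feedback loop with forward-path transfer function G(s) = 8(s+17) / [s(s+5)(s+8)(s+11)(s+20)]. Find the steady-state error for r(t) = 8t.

The open loop has one pole at the origin → type 1 system.
K_v = lim_{s→0} s·G(s) = 8·17 / (5·8·11·20) = 17/1100.
e_ss = 8/K_v = 8/(17/1100) = 8800/17.

8800/17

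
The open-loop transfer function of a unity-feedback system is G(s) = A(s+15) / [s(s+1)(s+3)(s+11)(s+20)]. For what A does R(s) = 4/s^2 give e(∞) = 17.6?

10

System type = 1 (one pole at s=0).
K_v = lim_{s→0} s·G(s) = A·15 / (1·3·11·20) = (1/44)·A.
e_ss = 4/K_v = 17.6 ⇒ K_v = 5/22 ⇒ A = (5/22)/(1/44) = 10.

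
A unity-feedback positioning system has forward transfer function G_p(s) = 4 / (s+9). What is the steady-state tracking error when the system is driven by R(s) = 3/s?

G_p(s) has no factors of s in the denominator, so the system is type 0.
K_p = lim_{s→0} G_p(s) = 4 / (9) = 4/9.
e_ss = 3/(1 + K_p) = 3/(13/9) = 27/13.

27/13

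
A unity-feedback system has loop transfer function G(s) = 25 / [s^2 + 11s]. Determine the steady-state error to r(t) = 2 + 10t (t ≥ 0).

The denominator has no term below 11s — 1 pole at s=0, type 1. By superposition:
  • 2: tracked with zero error.
  • 10t: e_ss = 10/K_v with K_v=25/11 → 4.4.
Total e_ss = 4.4.

4.4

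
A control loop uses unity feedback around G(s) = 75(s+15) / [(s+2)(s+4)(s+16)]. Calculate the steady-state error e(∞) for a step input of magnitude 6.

768/1253

G(s) has no factors of s in the denominator, so the system is type 0.
K_p = lim_{s→0} G(s) = 75·15 / (2·4·16) = 1125/128.
e_ss = 6/(1 + K_p) = 6/(1253/128) = 768/1253.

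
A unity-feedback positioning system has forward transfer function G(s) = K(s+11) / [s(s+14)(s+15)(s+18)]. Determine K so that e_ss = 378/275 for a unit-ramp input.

One free integrator in G(s): this is a type 1 system.
K_v = lim_{s→0} s·G(s) = K·11 / (14·15·18) = (11/3780)·K.
e_ss = 1/K_v = 378/275 ⇒ K_v = 275/378 ⇒ K = (275/378)/(11/3780) = 250.

250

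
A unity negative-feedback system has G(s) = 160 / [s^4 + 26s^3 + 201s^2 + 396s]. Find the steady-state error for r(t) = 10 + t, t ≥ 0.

2.475

Lowest-order denominator term is 396s, so the open loop has 1 pole at the origin → type 1 system. Taking each input component in turn:
  • 10: tracked with zero error.
  • t: e_ss = 1/K_v with K_v=40/99 → 2.475.
Total e_ss = 2.475.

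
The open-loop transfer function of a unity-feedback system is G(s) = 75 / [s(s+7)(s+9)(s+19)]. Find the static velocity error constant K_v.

The open loop has one pole at the origin → type 1 system.
K_v = lim_{s→0} s·G(s) = 75 / (7·9·19) = 25/399.

25/399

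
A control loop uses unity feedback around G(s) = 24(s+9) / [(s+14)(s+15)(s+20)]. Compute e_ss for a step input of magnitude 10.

G(s) has no factors of s in the denominator, so the system is type 0.
K_p = lim_{s→0} G(s) = 24·9 / (14·15·20) = 9/175.
e_ss = 10/(1 + K_p) = 10/(184/175) = 875/92.

875/92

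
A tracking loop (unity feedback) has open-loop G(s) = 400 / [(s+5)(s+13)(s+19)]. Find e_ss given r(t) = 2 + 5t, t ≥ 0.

G(s) has no factors of s in the denominator, so the system is type 0. Taking each input component in turn:
  • 2: e_ss = 2/(1+K_p) with K_p=80/247 → 494/327.
  • 5t: a type-0 system cannot track it, e_ss → ∞.
The unbounded component dominates.

infinity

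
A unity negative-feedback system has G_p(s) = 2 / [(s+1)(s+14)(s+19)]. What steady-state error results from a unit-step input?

133/134

The open loop has no poles at the origin → type 0 system.
K_p = lim_{s→0} G_p(s) = 2 / (1·14·19) = 1/133.
e_ss = 1/(1 + K_p) = 1/(134/133) = 133/134.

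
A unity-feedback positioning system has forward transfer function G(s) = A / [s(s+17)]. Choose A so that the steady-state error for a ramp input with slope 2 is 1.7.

20

G(s) has one factor of s in the denominator, so the system is type 1.
K_v = lim_{s→0} s·G(s) = A / (17) = (1/17)·A.
e_ss = 2/K_v = 1.7 ⇒ K_v = 20/17 ⇒ A = (20/17)/(1/17) = 20.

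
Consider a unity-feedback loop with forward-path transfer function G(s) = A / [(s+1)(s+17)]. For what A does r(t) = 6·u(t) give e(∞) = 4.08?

No free integrators in G(s): this is a type 0 system.
K_p = lim_{s→0} G(s) = A / (1·17) = (1/17)·A.
e_ss = 6/(1 + K_p) = 4.08 ⇒ 1 + (1/17)·A = 25/17 ⇒ A = 8.

8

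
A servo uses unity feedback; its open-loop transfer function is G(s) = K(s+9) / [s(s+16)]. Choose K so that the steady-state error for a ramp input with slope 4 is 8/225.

200

G(s) has one factor of s in the denominator, so the system is type 1.
K_v = lim_{s→0} s·G(s) = K·9 / (16) = 0.5625·K.
e_ss = 4/K_v = 8/225 ⇒ K_v = 112.5 ⇒ K = 112.5/0.5625 = 200.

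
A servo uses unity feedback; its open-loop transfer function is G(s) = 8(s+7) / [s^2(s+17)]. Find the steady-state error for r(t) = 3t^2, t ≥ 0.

The open loop has two poles at the origin → type 2 system.
K_a = lim_{s→0} s^2·G(s) = 8·7 / (17) = 56/17.
r(t) = 3t^2 gives R(s) = 6/s^3.
e_ss = 6/K_a = 6/(56/17) = 51/28.

51/28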